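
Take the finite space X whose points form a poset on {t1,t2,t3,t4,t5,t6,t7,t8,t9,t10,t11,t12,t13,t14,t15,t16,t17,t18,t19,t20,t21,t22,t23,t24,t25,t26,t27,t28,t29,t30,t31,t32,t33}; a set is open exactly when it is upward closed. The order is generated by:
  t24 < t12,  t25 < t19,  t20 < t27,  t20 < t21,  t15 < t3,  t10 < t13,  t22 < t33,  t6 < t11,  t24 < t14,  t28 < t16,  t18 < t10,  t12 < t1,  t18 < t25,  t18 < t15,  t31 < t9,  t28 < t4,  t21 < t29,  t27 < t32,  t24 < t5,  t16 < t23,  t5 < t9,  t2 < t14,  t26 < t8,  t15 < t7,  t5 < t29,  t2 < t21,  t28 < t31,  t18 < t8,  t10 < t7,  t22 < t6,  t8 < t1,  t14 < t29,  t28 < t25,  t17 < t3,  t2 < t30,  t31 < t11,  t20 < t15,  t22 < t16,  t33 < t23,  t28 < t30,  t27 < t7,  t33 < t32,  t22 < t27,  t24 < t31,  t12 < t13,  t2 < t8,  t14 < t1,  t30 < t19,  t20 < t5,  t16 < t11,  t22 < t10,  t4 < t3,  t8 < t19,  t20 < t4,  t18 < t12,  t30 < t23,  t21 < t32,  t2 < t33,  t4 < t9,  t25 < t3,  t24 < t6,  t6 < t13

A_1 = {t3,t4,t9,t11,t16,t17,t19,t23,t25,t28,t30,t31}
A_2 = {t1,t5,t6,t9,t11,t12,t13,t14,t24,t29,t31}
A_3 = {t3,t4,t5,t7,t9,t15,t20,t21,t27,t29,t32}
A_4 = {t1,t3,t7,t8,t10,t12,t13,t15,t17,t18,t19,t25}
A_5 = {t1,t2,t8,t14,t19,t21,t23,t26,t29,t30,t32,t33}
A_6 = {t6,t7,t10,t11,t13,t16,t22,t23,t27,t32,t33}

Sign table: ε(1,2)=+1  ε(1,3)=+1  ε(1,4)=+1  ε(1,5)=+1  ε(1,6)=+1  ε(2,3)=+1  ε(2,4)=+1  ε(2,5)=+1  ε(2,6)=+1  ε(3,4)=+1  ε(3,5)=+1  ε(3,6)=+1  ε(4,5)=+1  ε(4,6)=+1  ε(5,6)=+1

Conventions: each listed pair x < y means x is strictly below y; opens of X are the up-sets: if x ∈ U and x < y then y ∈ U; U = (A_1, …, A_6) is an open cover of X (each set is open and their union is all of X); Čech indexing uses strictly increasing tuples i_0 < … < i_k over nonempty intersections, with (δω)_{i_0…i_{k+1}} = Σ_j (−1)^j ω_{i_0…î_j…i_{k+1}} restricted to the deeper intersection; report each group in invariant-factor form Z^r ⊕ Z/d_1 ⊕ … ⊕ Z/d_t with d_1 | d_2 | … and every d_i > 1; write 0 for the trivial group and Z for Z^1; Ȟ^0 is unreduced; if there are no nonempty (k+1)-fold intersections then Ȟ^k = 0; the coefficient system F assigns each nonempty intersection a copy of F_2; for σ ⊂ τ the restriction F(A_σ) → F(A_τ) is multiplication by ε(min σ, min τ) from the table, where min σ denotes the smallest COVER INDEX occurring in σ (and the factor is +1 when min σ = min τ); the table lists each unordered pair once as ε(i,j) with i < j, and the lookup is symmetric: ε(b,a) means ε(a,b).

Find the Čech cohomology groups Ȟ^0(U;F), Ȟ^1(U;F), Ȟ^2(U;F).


Ȟ^0 = Z/2; Ȟ^1 = Z/2; Ȟ^2 = Z/2

nerve simplices:
  A12={t9,t11,t31} A13={t3,t4,t9} A14={t3,t17,t19,t25} A15={t19,t23,t30} A16={t11,t16,t23} A23={t5,t9,t29} A24={t1,t12,t13} A25={t1,t14,t29} A26={t6,t11,t13} A34={t3,t7,t15} A35={t21,t29,t32} A36={t7,t27,t32} A45={t1,t8,t19} A46={t7,t10,t13} A56={t23,t32,t33}
  A123={t9} A126={t11} A134={t3} A145={t19} A156={t23} A235={t29} A245={t1} A246={t13} A346={t7} A356={t32}
C dims 6,15,10; δ0: rk_F2 5; δ1: rk_F2 9
degree 0: 6−5−0 = 1 → Ȟ^0 ≅ Z/2
degree 1: 15−9−5 = 1 → Ȟ^1 ≅ Z/2
degree 2: 10−0−9 = 1 → Ȟ^2 ≅ Z/2


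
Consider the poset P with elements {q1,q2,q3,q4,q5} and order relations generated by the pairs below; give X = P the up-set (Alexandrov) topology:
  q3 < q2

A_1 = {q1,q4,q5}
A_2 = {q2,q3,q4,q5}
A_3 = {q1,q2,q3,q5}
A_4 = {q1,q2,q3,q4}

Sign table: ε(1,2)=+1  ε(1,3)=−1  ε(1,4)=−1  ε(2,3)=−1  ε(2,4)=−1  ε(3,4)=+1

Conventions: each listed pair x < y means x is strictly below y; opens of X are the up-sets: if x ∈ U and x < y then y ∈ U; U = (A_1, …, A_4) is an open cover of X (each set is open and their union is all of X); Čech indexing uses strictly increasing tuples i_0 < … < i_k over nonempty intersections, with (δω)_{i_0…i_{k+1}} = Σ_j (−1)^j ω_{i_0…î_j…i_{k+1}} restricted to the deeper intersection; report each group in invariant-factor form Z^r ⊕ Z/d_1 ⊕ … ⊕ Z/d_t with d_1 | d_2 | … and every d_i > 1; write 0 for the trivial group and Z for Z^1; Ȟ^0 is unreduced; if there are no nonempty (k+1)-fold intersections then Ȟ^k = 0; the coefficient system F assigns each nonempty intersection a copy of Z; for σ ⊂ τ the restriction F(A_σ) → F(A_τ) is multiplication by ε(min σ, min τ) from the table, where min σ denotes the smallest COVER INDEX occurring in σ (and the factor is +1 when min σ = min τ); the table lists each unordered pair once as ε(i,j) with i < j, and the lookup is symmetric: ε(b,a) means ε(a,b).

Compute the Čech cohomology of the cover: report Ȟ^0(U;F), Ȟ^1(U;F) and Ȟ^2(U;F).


Ȟ^0 ≅ Z, Ȟ^1 ≅ 0, Ȟ^2 ≅ Z

nerve simplices:
  A12={q4,q5} A13={q1,q5} A14={q1,q4} A23={q2,q3,q5} A24={q2,q3,q4} A34={q1,q2,q3}
  A123={q5} A124={q4} A134={q1} A234={q2,q3}
C dims 4,6,4; δ0: rk 3, SNF 1^3; δ1: rk 3, SNF 1^3
degree 0: 4−3−0 = 1 → Ȟ^0 ≅ Z
degree 1: 6−3−3 = 0 → Ȟ^1 ≅ 0
degree 2: 4−0−3 = 1 → Ȟ^2 ≅ Z


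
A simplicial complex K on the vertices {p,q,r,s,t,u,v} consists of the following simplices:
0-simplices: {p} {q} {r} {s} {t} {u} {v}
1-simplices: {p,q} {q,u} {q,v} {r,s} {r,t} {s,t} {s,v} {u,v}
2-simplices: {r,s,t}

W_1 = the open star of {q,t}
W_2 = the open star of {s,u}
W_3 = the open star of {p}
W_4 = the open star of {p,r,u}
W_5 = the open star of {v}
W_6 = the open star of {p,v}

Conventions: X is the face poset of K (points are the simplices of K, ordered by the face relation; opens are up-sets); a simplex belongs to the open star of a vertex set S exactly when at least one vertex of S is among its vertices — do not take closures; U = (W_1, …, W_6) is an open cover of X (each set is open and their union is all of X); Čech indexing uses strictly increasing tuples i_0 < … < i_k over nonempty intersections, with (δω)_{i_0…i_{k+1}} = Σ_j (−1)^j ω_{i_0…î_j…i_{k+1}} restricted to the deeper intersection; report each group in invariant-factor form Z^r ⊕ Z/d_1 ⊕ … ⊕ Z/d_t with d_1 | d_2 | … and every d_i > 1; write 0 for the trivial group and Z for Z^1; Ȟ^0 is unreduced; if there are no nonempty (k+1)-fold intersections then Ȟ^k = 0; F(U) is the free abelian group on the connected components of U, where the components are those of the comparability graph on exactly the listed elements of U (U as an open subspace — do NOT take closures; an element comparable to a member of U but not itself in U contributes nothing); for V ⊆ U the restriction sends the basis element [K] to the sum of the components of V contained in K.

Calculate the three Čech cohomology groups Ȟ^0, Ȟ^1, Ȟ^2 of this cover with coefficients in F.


Ȟ^0 = Z; Ȟ^1 = Z; Ȟ^2 = 0

cover nerve:
  W1={{q},{t},{p,q},{q,u},{q,v},{r,t},{s,t},{r,s,t}} W2={{s},{u},{q,u},{r,s},{s,t},{s,v},{u,v},{r,s,t}} W3={{p},{p,q}} W4={{p},{r},{u},{p,q},{q,u},{r,s},{r,t},{u,v},{r,s,t}} W5={{v},{q,v},{s,v},{u,v}} W6={{p},{v},{p,q},{q,v},{s,v},{u,v}}
  W12={{q,u},{s,t},{r,s,t}} W13={{p,q}} W14={{p,q},{q,u},{r,t},{r,s,t}} W15={{q,v}} W16={{p,q},{q,v}} W24={{u},{q,u},{r,s},{u,v},{r,s,t}} W25={{s,v},{u,v}} W26={{s,v},{u,v}} W34={{p},{p,q}} W36={{p},{p,q}} W45={{u,v}} W46={{p},{p,q},{u,v}} W56={{v},{q,v},{s,v},{u,v}}
  W124={{q,u},{r,s,t}} W134={{p,q}} W136={{p,q}} W146={{p,q}} W156={{q,v}} W245={{u,v}} W246={{u,v}} W256={{s,v},{u,v}} W346={{p},{p,q}} W456={{u,v}}
  W1346={{p,q}} W2456={{u,v}}
components per intersection:
  W1: {{q},{p,q},{q,u},{q,v}} {{t},{r,t},{s,t},{r,s,t}}
  W2: {{s},{r,s},{s,t},{s,v},{r,s,t}} {{u},{q,u},{u,v}}
  W3: {{p},{p,q}}
  W4: {{p},{p,q}} {{r},{r,s},{r,t},{r,s,t}} {{u},{q,u},{u,v}}
  W5: {{v},{q,v},{s,v},{u,v}}
  W6: {{p},{p,q}} {{v},{q,v},{s,v},{u,v}}
  W12: {{q,u}} {{s,t},{r,s,t}}
  W13: {{p,q}}
  W14: {{p,q}} {{q,u}} {{r,t},{r,s,t}}
  W15: {{q,v}}
  W16: {{p,q}} {{q,v}}
  W24: {{u},{q,u},{u,v}} {{r,s},{r,s,t}}
  W25: {{s,v}} {{u,v}}
  W26: {{s,v}} {{u,v}}
  W34: {{p},{p,q}}
  W36: {{p},{p,q}}
  W45: {{u,v}}
  W46: {{p},{p,q}} {{u,v}}
  W56: {{v},{q,v},{s,v},{u,v}}
  W124: {{q,u}} {{r,s,t}}
  W134: {{p,q}}
  W136: {{p,q}}
  W146: {{p,q}}
  W156: {{q,v}}
  W245: {{u,v}}
  W246: {{u,v}}
  W256: {{s,v}} {{u,v}}
  W346: {{p},{p,q}}
  W456: {{u,v}}
  W1346: {{p,q}}
  W2456: {{u,v}}
C dims 11,21,12,2; δ0: rk 10, SNF 1^10; δ1: rk 10, SNF 1^10; δ2: rk 2, SNF 1^2
Ȟ^0: (11−10)−0=1 ⇒ Z
Ȟ^1: (21−10)−10=1 ⇒ Z
Ȟ^2: (12−2)−10=0 ⇒ 0


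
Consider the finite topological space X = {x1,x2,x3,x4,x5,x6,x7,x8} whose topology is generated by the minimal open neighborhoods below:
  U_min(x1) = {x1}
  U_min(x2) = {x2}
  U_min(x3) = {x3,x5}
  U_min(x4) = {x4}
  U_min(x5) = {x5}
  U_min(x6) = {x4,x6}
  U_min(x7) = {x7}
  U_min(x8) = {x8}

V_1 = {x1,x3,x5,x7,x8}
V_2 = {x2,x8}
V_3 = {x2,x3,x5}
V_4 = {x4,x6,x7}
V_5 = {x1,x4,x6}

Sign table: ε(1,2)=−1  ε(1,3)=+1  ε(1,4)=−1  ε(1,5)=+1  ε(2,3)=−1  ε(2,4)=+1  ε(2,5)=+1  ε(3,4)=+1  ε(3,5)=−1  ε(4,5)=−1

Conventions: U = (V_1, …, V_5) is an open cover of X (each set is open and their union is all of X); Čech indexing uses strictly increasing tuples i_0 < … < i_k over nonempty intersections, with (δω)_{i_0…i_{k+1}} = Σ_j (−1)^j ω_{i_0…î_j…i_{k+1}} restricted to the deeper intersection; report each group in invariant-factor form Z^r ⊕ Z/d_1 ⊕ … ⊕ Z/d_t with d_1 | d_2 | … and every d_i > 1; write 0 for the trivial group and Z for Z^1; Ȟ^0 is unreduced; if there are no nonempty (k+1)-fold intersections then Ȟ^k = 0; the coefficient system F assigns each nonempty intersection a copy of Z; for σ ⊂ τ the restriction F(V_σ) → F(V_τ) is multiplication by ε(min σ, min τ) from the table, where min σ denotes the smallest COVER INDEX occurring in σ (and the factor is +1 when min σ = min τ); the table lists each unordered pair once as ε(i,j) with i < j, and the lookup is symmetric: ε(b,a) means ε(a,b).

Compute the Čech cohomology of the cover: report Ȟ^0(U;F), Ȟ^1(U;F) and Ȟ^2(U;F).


Ȟ^0 ≅ Z; Ȟ^1 ≅ Z^2; Ȟ^2 ≅ 0

nonempty overlaps:
  V12={x8} V13={x3,x5} V14={x7} V15={x1} V23={x2} V45={x4,x6}
C dims 5,6; δ0: rk 4, SNF 1^4
degree 0: 5−4−0 = 1 → Ȟ^0 ≅ Z
degree 1: 6−0−4 = 2 → Ȟ^1 ≅ Z^2
degree 2: 0−0−0 = 0 → Ȟ^2 ≅ 0


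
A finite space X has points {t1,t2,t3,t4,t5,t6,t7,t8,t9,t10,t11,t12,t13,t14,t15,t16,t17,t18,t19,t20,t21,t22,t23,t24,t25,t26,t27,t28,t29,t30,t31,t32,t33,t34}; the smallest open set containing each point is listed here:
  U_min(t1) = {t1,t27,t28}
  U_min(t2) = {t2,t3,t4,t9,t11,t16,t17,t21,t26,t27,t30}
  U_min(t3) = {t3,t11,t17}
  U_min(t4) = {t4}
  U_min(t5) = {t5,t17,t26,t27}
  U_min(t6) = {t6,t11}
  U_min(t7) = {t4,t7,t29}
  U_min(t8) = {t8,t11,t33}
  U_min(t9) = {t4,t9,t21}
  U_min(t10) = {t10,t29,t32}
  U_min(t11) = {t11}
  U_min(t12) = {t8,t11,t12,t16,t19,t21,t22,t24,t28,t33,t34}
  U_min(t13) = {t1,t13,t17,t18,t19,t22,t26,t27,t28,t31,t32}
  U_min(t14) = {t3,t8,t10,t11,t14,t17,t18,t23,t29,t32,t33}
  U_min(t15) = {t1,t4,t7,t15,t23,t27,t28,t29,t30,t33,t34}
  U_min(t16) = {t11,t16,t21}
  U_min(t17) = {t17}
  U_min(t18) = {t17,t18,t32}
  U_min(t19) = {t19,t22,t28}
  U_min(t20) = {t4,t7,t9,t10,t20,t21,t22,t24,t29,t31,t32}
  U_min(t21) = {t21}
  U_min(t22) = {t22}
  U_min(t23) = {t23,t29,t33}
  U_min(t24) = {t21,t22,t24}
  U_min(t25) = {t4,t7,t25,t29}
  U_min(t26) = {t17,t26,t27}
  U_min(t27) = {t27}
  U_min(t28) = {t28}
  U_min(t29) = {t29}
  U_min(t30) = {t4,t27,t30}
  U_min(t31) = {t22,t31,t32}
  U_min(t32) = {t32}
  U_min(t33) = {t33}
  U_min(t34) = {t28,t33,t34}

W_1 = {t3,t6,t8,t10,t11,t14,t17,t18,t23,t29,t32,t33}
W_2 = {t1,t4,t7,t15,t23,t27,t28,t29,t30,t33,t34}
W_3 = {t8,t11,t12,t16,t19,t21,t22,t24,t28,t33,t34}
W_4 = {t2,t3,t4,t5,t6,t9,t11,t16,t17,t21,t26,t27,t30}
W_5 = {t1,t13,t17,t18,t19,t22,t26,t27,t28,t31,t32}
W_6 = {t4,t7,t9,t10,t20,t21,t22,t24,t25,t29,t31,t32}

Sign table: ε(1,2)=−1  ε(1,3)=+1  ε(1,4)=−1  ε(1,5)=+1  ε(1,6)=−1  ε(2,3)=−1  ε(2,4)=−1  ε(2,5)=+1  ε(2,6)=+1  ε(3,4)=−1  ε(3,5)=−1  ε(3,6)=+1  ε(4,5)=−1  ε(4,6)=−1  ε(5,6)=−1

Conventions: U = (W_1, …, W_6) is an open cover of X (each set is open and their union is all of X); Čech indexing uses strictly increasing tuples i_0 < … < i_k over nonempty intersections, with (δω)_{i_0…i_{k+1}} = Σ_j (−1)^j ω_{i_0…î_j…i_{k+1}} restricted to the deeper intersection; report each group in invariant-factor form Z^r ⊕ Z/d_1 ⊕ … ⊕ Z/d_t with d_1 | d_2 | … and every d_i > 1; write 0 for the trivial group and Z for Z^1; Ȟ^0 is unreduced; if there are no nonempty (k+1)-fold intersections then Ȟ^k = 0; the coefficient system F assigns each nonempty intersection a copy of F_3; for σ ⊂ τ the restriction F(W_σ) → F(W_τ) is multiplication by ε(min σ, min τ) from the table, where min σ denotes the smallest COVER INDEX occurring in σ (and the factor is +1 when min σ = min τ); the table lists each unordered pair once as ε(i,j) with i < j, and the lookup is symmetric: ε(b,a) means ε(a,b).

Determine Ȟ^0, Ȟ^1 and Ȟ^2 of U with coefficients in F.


nerve simplices:
  W12={t23,t29,t33} W13={t8,t11,t33} W14={t3,t6,t11,t17} W15={t17,t18,t32} W16={t10,t29,t32} W23={t28,t33,t34} W24={t4,t27,t30} W25={t1,t27,t28} W26={t4,t7,t29} W34={t11,t16,t21} W35={t19,t22,t28} W36={t21,t22,t24} W45={t17,t26,t27} W46={t4,t9,t21} W56={t22,t31,t32}
  W123={t33} W126={t29} W134={t11} W145={t17} W156={t32} W235={t28} W245={t27} W246={t4} W346={t21} W356={t22}
C dims 6,15,10; δ0: rk_F3 6; δ1: rk_F3 9
degree 0: 6−6−0 = 0 → Ȟ^0 ≅ 0
degree 1: 15−9−6 = 0 → Ȟ^1 ≅ 0
degree 2: 10−0−9 = 1 → Ȟ^2 ≅ Z/3

Ȟ^0(U;F) ≅ 0,  Ȟ^1(U;F) ≅ 0,  Ȟ^2(U;F) ≅ Z/3


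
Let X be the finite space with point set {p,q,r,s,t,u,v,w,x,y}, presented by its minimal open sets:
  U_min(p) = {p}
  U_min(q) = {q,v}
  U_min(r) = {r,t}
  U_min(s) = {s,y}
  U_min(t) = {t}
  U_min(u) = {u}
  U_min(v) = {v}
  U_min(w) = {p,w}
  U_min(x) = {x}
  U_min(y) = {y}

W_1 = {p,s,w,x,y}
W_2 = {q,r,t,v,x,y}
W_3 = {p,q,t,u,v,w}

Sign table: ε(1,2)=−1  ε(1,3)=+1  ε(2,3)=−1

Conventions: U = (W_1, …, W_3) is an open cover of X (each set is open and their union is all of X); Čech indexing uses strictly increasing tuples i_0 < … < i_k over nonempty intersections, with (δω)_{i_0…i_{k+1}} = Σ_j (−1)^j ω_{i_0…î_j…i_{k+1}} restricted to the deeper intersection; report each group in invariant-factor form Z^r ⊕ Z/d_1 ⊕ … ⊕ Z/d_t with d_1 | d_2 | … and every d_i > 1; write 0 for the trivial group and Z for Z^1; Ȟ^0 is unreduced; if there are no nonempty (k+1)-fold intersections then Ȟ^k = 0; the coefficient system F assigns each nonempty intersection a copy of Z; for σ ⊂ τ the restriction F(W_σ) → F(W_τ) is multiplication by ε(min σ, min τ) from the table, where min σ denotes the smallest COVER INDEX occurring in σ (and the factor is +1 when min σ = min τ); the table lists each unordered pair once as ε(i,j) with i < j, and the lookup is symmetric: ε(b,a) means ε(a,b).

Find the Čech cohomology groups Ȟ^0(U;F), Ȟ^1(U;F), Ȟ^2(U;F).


Ȟ^0 = Z,  Ȟ^1 = Z,  Ȟ^2 = 0

nerve of the cover:
  W12={x,y} W13={p,w} W23={q,t,v}
C dims 3,3; δ0: rk 2, SNF 1^2
Ȟ^0 = (3 − 2) − 0 = 1, so Ȟ^0 ≅ Z
Ȟ^1 = (3 − 0) − 2 = 1, so Ȟ^1 ≅ Z
Ȟ^2 = (0 − 0) − 0 = 0, so Ȟ^2 ≅ 0


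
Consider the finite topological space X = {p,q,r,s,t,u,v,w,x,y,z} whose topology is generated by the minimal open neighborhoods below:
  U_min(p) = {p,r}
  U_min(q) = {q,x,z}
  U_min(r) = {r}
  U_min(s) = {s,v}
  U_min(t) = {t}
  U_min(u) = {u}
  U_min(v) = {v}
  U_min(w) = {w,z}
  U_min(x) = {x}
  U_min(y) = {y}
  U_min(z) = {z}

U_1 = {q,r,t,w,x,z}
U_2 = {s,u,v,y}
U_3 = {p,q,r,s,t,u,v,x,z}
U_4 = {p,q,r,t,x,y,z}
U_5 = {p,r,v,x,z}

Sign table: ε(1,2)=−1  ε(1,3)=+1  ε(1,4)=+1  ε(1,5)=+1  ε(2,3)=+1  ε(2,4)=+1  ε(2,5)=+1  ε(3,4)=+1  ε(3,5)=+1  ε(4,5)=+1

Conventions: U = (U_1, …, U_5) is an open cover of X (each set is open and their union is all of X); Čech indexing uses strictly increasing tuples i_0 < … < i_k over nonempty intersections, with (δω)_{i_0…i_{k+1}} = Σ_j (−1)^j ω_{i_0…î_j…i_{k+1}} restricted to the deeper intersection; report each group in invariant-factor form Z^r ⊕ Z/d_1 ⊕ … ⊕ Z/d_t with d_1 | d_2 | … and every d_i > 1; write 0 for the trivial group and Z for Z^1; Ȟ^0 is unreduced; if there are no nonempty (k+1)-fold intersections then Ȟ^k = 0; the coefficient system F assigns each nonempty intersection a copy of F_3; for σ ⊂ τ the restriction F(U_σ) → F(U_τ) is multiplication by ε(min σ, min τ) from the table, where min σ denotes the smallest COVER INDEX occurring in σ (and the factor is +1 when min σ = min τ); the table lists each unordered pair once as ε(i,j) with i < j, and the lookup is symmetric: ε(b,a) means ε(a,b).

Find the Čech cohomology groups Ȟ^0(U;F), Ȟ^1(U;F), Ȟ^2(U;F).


Ȟ^0(U;F) ≅ Z/3,  Ȟ^1(U;F) ≅ Z/3,  Ȟ^2(U;F) ≅ 0

nonempty overlaps:
  U13={q,r,t,x,z} U14={q,r,t,x,z} U15={r,x,z} U23={s,u,v} U24={y} U25={v} U34={p,q,r,t,x,z} U35={p,r,v,x,z} U45={p,r,x,z}
  U134={q,r,t,x,z} U135={r,x,z} U145={r,x,z} U235={v} U345={p,r,x,z}
  U1345={r,x,z}
C dims 5,9,5,1; δ0: rk_F3 4; δ1: rk_F3 4; δ2: rk_F3 1
degree 0: 5−4−0 = 1 → Ȟ^0 ≅ Z/3
degree 1: 9−4−4 = 1 → Ȟ^1 ≅ Z/3
degree 2: 5−1−4 = 0 → Ȟ^2 ≅ 0


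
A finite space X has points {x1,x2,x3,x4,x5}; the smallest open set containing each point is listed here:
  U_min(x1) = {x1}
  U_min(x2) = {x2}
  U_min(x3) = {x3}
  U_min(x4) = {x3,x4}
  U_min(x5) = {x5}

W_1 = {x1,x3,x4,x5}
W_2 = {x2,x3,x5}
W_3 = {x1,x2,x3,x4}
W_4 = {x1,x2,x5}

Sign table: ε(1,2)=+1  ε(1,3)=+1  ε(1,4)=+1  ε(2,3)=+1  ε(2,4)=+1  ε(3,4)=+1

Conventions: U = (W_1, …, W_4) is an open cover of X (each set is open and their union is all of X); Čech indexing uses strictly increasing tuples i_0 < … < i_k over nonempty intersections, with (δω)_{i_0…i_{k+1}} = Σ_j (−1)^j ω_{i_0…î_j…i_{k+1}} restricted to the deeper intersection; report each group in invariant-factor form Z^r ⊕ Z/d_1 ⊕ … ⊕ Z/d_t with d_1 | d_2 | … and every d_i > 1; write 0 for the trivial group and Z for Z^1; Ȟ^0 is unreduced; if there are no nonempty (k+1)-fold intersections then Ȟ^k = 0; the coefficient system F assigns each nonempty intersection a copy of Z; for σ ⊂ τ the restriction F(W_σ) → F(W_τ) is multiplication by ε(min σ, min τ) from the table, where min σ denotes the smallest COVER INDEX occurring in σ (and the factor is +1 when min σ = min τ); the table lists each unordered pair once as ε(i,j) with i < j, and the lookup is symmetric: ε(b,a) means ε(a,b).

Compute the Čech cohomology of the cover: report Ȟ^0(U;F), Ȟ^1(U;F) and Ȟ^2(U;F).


Ȟ^0 = Z,  Ȟ^1 = 0,  Ȟ^2 = Z

nonempty overlaps:
  W12={x3,x5} W13={x1,x3,x4} W14={x1,x5} W23={x2,x3} W24={x2,x5} W34={x1,x2}
  W123={x3} W124={x5} W134={x1} W234={x2}
C dims 4,6,4; δ0: rk 3, SNF 1^3; δ1: rk 3, SNF 1^3
degree 0: 4−3−0 = 1 → Ȟ^0 ≅ Z
degree 1: 6−3−3 = 0 → Ȟ^1 ≅ 0
degree 2: 4−0−3 = 1 → Ȟ^2 ≅ Z


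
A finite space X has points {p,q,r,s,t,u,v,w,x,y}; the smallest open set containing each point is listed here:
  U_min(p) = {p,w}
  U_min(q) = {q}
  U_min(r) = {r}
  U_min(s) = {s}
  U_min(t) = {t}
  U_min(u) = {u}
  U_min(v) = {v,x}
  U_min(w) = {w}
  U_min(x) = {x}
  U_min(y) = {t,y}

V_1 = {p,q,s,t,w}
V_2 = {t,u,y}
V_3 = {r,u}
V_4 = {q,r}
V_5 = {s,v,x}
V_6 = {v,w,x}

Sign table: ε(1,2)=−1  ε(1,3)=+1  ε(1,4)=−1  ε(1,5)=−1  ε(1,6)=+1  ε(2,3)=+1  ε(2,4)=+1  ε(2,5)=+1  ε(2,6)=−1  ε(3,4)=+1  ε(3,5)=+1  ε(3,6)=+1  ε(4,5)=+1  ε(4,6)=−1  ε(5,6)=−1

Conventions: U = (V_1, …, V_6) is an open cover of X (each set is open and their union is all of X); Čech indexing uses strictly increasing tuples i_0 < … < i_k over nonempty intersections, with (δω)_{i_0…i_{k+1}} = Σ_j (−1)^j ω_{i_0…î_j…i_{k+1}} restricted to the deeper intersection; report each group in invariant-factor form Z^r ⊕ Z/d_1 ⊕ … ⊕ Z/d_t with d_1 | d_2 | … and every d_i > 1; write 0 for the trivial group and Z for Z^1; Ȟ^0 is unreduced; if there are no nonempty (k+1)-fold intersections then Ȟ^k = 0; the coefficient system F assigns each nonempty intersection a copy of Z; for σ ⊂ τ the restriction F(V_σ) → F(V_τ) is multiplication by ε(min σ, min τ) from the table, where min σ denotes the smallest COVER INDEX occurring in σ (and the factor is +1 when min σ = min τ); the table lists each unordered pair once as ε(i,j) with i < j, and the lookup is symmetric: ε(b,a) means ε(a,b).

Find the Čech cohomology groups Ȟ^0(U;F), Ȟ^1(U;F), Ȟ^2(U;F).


nonempty overlaps:
  V12={t} V14={q} V15={s} V16={w} V23={u} V34={r} V56={v,x}
C dims 6,7; δ0: rk 5, SNF 1^5
degree 0: 6−5−0 = 1 → Ȟ^0 ≅ Z
degree 1: 7−0−5 = 2 → Ȟ^1 ≅ Z^2
degree 2: 0−0−0 = 0 → Ȟ^2 ≅ 0

Ȟ^0(U;F) ≅ Z, Ȟ^1(U;F) ≅ Z^2, Ȟ^2(U;F) ≅ 0


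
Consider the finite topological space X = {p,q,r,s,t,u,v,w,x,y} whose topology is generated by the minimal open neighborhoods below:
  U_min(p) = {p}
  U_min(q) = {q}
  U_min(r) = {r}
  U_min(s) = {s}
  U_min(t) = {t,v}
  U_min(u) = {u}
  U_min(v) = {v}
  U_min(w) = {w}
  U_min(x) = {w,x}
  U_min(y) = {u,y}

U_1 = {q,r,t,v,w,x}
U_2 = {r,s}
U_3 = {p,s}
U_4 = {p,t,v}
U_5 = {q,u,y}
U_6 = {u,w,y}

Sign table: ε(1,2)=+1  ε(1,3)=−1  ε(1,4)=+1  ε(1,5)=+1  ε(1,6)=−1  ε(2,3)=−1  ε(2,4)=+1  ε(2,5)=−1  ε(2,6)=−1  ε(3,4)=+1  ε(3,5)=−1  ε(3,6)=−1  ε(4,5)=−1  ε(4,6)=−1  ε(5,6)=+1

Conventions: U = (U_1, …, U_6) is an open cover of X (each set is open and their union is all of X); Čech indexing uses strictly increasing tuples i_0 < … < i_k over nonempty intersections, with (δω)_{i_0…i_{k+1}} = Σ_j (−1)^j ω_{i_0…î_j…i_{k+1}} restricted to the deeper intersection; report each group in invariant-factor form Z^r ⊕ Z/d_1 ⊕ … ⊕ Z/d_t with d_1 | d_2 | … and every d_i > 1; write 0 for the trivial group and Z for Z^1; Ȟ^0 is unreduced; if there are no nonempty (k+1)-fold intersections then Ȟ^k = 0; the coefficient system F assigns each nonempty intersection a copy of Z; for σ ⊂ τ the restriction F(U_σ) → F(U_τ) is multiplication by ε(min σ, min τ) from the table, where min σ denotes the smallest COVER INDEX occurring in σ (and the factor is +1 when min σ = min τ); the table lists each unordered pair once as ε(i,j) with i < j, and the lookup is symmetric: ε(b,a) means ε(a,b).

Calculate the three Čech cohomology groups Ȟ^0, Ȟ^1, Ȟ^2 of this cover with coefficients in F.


Ȟ^0(U;F) ≅ 0, Ȟ^1(U;F) ≅ Z ⊕ Z/2 and Ȟ^2(U;F) ≅ 0

nerve simplices:
  U12={r} U14={t,v} U15={q} U16={w} U23={s} U34={p} U56={u,y}
C dims 6,7; δ0: rk 6, SNF 1^5·2
degree 0: 6−6−0 = 0 → Ȟ^0 ≅ 0
degree 1: 7−0−6 = 1 plus torsion [2] → Ȟ^1 ≅ Z ⊕ Z/2
degree 2: 0−0−0 = 0 → Ȟ^2 ≅ 0


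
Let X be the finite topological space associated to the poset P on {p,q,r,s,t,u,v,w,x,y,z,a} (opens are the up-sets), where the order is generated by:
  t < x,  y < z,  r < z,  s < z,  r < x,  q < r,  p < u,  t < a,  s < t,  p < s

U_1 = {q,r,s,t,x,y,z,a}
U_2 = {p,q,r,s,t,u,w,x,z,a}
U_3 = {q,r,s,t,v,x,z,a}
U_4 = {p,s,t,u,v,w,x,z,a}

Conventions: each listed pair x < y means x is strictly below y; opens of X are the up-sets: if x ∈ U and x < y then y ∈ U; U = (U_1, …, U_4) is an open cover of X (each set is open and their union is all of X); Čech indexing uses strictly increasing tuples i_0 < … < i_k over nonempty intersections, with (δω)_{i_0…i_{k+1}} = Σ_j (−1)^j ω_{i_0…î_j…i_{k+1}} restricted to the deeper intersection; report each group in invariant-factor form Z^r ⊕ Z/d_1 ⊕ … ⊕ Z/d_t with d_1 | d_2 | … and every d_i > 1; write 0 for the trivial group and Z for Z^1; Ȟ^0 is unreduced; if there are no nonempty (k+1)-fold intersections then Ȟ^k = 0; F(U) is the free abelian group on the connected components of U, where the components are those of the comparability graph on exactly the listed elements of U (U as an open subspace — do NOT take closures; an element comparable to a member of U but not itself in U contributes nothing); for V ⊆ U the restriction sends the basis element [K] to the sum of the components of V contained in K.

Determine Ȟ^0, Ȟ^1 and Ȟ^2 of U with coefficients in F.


Ȟ^0 = Z^3; Ȟ^1 = 0; Ȟ^2 = 0

intersection data:
  U12={q,r,s,t,x,z,a} U13={q,r,s,t,x,z,a} U14={s,t,x,z,a} U23={q,r,s,t,x,z,a} U24={p,s,t,u,w,x,z,a} U34={s,t,v,x,z,a}
  U123={q,r,s,t,x,z,a} U124={s,t,x,z,a} U134={s,t,x,z,a} U234={s,t,x,z,a}
  U1234={s,t,x,z,a}
components per intersection:
  U1: {q,r,s,t,x,y,z,a}
  U2: {p,q,r,s,t,u,x,z,a} {w}
  U3: {q,r,s,t,x,z,a} {v}
  U4: {p,s,t,u,x,z,a} {v} {w}
  U12: {q,r,s,t,x,z,a}
  U13: {q,r,s,t,x,z,a}
  U14: {s,t,x,z,a}
  U23: {q,r,s,t,x,z,a}
  U24: {p,s,t,u,x,z,a} {w}
  U34: {s,t,x,z,a} {v}
  U123: {q,r,s,t,x,z,a}
  U124: {s,t,x,z,a}
  U134: {s,t,x,z,a}
  U234: {s,t,x,z,a}
  U1234: {s,t,x,z,a}
C dims 8,8,4,1; δ0: rk 5, SNF 1^5; δ1: rk 3, SNF 1^3; δ2: rk 1, SNF 1^1
Ȟ^0 = (8 − 5) − 0 = 3, so Ȟ^0 ≅ Z^3
Ȟ^1 = (8 − 3) − 5 = 0, so Ȟ^1 ≅ 0
Ȟ^2 = (4 − 1) − 3 = 0, so Ȟ^2 ≅ 0


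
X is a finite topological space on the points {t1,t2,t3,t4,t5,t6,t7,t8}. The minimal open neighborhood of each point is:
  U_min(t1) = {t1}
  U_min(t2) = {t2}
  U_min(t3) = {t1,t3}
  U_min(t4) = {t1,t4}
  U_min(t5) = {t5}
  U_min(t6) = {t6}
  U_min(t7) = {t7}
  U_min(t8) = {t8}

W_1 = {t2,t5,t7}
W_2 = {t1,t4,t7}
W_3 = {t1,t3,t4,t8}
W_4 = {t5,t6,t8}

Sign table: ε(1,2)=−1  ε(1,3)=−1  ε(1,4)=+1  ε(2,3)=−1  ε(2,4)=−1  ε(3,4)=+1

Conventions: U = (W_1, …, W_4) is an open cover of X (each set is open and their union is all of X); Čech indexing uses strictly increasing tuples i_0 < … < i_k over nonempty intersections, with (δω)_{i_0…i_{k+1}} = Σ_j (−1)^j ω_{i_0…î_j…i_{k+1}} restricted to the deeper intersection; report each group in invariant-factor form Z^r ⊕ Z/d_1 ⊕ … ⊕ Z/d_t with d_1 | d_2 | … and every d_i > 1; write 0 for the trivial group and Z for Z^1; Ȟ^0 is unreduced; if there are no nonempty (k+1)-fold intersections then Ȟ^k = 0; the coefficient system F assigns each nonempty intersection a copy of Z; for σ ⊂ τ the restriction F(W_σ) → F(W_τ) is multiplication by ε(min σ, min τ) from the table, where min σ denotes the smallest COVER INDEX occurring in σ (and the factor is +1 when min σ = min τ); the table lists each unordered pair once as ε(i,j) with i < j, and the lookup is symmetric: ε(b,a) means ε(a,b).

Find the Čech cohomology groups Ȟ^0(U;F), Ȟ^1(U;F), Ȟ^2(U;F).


intersection data:
  W12={t7} W14={t5} W23={t1,t4} W34={t8}
C dims 4,4; δ0: rk 3, SNF 1^3
Ȟ^0 = (4 − 3) − 0 = 1, so Ȟ^0 ≅ Z
Ȟ^1 = (4 − 0) − 3 = 1, so Ȟ^1 ≅ Z
Ȟ^2 = (0 − 0) − 0 = 0, so Ȟ^2 ≅ 0

Ȟ^0 ≅ Z; Ȟ^1 ≅ Z; Ȟ^2 ≅ 0


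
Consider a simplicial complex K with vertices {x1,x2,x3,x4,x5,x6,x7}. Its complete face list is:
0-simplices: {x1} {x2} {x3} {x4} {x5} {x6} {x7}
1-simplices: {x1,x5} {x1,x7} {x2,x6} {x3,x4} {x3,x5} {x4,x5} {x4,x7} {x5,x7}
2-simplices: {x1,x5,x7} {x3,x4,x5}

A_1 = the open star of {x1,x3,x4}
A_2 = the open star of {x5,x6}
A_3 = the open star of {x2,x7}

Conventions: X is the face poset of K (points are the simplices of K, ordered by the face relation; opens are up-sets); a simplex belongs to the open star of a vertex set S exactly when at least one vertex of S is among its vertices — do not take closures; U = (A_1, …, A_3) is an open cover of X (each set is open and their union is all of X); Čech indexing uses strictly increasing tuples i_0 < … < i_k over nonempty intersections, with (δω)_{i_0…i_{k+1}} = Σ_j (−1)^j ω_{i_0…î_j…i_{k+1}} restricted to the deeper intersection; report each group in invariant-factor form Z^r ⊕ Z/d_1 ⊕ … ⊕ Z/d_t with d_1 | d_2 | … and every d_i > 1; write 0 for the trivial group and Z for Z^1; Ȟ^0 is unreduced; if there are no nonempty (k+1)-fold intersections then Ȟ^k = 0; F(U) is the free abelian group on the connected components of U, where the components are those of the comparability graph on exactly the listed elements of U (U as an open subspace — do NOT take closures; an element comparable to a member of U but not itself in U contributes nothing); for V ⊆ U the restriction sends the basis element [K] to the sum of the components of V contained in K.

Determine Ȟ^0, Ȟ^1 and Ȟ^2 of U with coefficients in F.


Ȟ^0(U;F) ≅ Z^2, Ȟ^1(U;F) ≅ Z and Ȟ^2(U;F) ≅ 0

cover nerve:
  A1={{x1},{x3},{x4},{x1,x5},{x1,x7},{x3,x4},{x3,x5},{x4,x5},{x4,x7},{x1,x5,x7},{x3,x4,x5}} A2={{x5},{x6},{x1,x5},{x2,x6},{x3,x5},{x4,x5},{x5,x7},{x1,x5,x7},{x3,x4,x5}} A3={{x2},{x7},{x1,x7},{x2,x6},{x4,x7},{x5,x7},{x1,x5,x7}}
  A12={{x1,x5},{x3,x5},{x4,x5},{x1,x5,x7},{x3,x4,x5}} A13={{x1,x7},{x4,x7},{x1,x5,x7}} A23={{x2,x6},{x5,x7},{x1,x5,x7}}
  A123={{x1,x5,x7}}
components per intersection:
  A1: {{x1},{x1,x5},{x1,x7},{x1,x5,x7}} {{x3},{x4},{x3,x4},{x3,x5},{x4,x5},{x4,x7},{x3,x4,x5}}
  A2: {{x5},{x1,x5},{x3,x5},{x4,x5},{x5,x7},{x1,x5,x7},{x3,x4,x5}} {{x6},{x2,x6}}
  A3: {{x2},{x2,x6}} {{x7},{x1,x7},{x4,x7},{x5,x7},{x1,x5,x7}}
  A12: {{x1,x5},{x1,x5,x7}} {{x3,x5},{x4,x5},{x3,x4,x5}}
  A13: {{x1,x7},{x1,x5,x7}} {{x4,x7}}
  A23: {{x2,x6}} {{x5,x7},{x1,x5,x7}}
  A123: {{x1,x5,x7}}
C dims 6,6,1; δ0: rk 4, SNF 1^4; δ1: rk 1, SNF 1^1
Ȟ^0: (6−4)−0=2 ⇒ Z^2
Ȟ^1: (6−1)−4=1 ⇒ Z
Ȟ^2: (1−0)−1=0 ⇒ 0


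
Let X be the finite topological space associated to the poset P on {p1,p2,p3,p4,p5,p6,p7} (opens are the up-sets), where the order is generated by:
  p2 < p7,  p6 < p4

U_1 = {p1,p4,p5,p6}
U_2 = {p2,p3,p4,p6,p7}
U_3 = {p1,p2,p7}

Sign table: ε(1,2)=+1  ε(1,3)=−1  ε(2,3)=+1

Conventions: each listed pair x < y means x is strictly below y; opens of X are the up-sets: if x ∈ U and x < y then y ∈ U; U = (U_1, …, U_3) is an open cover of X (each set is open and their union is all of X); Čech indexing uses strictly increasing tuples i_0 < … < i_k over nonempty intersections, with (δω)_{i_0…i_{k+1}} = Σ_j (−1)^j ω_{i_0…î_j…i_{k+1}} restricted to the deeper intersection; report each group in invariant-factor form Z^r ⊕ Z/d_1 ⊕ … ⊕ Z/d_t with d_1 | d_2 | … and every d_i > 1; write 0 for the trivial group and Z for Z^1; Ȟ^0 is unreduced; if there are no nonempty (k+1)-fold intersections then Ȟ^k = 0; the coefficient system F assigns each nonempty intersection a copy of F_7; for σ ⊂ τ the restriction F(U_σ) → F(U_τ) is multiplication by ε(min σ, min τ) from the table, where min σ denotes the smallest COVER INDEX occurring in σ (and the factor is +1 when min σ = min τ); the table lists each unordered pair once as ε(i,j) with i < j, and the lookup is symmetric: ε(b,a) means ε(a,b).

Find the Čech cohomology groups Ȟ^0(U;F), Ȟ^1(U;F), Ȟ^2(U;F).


Ȟ^0 = 0, Ȟ^1 = 0, Ȟ^2 = 0

intersection data:
  U12={p4,p6} U13={p1} U23={p2,p7}
C dims 3,3; δ0: rk_F7 3
Ȟ^0 = (3 − 3) − 0 = 0, so Ȟ^0 ≅ 0
Ȟ^1 = (3 − 0) − 3 = 0, so Ȟ^1 ≅ 0
Ȟ^2 = (0 − 0) − 0 = 0, so Ȟ^2 ≅ 0


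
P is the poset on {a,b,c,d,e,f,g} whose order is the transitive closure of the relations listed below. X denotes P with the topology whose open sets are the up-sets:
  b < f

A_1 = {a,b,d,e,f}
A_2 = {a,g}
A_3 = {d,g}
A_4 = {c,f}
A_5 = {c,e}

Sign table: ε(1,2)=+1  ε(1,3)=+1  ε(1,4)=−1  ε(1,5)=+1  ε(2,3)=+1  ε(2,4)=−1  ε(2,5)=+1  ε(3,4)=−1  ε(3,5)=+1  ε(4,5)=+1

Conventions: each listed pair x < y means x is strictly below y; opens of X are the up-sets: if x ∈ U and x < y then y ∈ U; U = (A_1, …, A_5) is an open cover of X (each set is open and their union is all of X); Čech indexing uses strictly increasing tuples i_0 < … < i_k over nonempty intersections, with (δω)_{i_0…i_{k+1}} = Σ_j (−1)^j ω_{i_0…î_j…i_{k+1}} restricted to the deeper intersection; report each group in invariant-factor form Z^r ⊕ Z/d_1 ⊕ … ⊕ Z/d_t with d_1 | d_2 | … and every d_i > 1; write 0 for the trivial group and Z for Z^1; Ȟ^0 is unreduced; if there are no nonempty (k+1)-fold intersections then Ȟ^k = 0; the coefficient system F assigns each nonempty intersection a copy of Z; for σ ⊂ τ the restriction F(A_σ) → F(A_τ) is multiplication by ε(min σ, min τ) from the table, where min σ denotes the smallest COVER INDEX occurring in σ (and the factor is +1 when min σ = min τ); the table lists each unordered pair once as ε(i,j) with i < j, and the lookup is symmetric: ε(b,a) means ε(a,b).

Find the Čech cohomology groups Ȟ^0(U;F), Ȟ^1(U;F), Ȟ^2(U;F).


nonempty intersections:
  A12={a} A13={d} A14={f} A15={e} A23={g} A45={c}
C dims 5,6; δ0: rk 5, SNF 1^4·2
Ȟ^0: (5−5)−0=0 ⇒ 0
Ȟ^1: (6−0)−5=1 plus torsion [2] ⇒ Z ⊕ Z/2
Ȟ^2: (0−0)−0=0 ⇒ 0

Ȟ^0 ≅ 0, Ȟ^1 ≅ Z ⊕ Z/2, Ȟ^2 ≅ 0


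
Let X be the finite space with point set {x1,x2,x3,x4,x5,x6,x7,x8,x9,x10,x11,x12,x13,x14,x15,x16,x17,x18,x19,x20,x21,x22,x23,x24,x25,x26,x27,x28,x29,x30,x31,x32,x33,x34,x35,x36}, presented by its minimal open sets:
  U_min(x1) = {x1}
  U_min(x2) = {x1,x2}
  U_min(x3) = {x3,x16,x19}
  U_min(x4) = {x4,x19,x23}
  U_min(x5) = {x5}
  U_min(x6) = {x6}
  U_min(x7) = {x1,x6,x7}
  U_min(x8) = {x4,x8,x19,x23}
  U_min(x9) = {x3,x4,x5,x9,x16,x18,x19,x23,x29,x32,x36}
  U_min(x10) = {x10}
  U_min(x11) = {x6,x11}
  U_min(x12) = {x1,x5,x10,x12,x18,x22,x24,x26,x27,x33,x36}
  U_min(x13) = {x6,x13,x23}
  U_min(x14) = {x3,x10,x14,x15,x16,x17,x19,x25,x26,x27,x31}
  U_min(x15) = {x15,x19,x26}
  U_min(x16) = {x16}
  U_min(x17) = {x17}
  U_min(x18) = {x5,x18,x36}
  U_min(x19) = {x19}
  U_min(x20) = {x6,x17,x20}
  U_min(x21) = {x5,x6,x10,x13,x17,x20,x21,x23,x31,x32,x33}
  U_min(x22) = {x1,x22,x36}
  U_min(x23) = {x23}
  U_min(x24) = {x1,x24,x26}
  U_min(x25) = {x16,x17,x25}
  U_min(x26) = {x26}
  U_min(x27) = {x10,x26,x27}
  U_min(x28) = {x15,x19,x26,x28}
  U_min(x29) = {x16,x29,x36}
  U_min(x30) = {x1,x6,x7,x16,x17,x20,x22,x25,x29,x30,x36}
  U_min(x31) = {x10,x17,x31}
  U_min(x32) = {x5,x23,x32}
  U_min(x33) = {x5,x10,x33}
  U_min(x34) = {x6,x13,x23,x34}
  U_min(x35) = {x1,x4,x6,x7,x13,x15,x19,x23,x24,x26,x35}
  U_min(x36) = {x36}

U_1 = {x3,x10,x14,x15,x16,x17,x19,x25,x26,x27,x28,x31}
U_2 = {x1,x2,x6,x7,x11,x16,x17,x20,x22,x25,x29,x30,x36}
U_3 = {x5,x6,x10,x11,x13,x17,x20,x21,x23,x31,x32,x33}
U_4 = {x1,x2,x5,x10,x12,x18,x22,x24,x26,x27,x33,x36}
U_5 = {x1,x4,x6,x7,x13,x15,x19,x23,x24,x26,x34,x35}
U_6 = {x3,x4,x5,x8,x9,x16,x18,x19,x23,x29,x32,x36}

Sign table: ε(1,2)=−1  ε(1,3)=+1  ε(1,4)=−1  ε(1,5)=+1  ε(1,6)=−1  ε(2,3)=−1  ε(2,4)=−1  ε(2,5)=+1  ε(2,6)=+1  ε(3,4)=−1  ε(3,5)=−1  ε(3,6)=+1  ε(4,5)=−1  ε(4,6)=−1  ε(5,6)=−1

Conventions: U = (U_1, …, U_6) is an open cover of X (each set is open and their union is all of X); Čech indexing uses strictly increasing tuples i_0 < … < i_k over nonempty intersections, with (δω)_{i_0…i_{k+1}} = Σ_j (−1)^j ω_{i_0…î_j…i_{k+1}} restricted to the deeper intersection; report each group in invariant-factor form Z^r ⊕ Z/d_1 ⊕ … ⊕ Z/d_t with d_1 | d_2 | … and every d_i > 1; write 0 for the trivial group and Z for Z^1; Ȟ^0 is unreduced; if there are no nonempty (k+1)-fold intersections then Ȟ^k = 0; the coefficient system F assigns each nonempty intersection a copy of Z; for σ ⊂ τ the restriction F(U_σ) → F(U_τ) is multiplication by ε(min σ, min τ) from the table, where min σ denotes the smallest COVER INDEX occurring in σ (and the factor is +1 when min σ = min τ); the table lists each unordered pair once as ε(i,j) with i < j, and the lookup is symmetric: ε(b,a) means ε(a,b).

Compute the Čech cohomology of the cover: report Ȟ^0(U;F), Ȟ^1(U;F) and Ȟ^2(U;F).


intersection data:
  U12={x16,x17,x25} U13={x10,x17,x31} U14={x10,x26,x27} U15={x15,x19,x26} U16={x3,x16,x19} U23={x6,x11,x17,x20} U24={x1,x2,x22,x36} U25={x1,x6,x7} U26={x16,x29,x36} U34={x5,x10,x33} U35={x6,x13,x23} U36={x5,x23,x32} U45={x1,x24,x26} U46={x5,x18,x36} U56={x4,x19,x23}
  U123={x17} U126={x16} U134={x10} U145={x26} U156={x19} U235={x6} U245={x1} U246={x36} U346={x5} U356={x23}
C dims 6,15,10; δ0: rk 6, SNF 1^5·2; δ1: rk 9, SNF 1^9
Ȟ^0 = (6 − 6) − 0 = 0, so Ȟ^0 ≅ 0
Ȟ^1 = (15 − 9) − 6 = 0 plus torsion [2], so Ȟ^1 ≅ Z/2
Ȟ^2 = (10 − 0) − 9 = 1, so Ȟ^2 ≅ Z

Ȟ^0 ≅ 0,  Ȟ^1 ≅ Z/2,  Ȟ^2 ≅ Z


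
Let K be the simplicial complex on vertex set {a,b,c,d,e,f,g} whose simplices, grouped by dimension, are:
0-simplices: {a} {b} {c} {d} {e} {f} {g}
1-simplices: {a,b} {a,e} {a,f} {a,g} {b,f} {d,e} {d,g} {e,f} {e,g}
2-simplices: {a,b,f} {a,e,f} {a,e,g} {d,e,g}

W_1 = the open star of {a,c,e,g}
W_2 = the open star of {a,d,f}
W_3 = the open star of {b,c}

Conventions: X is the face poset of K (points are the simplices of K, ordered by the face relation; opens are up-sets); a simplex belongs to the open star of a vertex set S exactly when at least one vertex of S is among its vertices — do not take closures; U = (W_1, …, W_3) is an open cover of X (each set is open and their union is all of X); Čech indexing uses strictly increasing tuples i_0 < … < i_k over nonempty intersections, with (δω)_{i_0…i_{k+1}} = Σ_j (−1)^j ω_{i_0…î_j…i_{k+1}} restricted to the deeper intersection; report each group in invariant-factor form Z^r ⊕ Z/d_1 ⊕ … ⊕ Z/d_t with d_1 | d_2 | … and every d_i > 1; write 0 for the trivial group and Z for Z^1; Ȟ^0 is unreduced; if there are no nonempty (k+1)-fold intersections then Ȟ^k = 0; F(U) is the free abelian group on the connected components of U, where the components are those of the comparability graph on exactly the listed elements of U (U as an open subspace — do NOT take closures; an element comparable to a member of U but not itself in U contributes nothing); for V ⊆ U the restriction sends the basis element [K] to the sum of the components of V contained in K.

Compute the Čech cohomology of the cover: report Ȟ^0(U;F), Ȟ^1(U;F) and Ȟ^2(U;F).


Ȟ^0(U;F) ≅ Z^2, Ȟ^1(U;F) ≅ 0 and Ȟ^2(U;F) ≅ 0

nonempty intersections:
  W1={{a},{c},{e},{g},{a,b},{a,e},{a,f},{a,g},{d,e},{d,g},{e,f},{e,g},{a,b,f},{a,e,f},{a,e,g},{d,e,g}} W2={{a},{d},{f},{a,b},{a,e},{a,f},{a,g},{b,f},{d,e},{d,g},{e,f},{a,b,f},{a,e,f},{a,e,g},{d,e,g}} W3={{b},{c},{a,b},{b,f},{a,b,f}}
  W12={{a},{a,b},{a,e},{a,f},{a,g},{d,e},{d,g},{e,f},{a,b,f},{a,e,f},{a,e,g},{d,e,g}} W13={{c},{a,b},{a,b,f}} W23={{a,b},{b,f},{a,b,f}}
  W123={{a,b},{a,b,f}}
components per intersection:
  W1: {{a},{e},{g},{a,b},{a,e},{a,f},{a,g},{d,e},{d,g},{e,f},{e,g},{a,b,f},{a,e,f},{a,e,g},{d,e,g}} {{c}}
  W2: {{a},{f},{a,b},{a,e},{a,f},{a,g},{b,f},{e,f},{a,b,f},{a,e,f},{a,e,g}} {{d},{d,e},{d,g},{d,e,g}}
  W3: {{b},{a,b},{b,f},{a,b,f}} {{c}}
  W12: {{a},{a,b},{a,e},{a,f},{a,g},{e,f},{a,b,f},{a,e,f},{a,e,g}} {{d,e},{d,g},{d,e,g}}
  W13: {{c}} {{a,b},{a,b,f}}
  W23: {{a,b},{b,f},{a,b,f}}
  W123: {{a,b},{a,b,f}}
C dims 6,5,1; δ0: rk 4, SNF 1^4; δ1: rk 1, SNF 1^1
Ȟ^0: (6−4)−0=2 ⇒ Z^2
Ȟ^1: (5−1)−4=0 ⇒ 0
Ȟ^2: (1−0)−1=0 ⇒ 0


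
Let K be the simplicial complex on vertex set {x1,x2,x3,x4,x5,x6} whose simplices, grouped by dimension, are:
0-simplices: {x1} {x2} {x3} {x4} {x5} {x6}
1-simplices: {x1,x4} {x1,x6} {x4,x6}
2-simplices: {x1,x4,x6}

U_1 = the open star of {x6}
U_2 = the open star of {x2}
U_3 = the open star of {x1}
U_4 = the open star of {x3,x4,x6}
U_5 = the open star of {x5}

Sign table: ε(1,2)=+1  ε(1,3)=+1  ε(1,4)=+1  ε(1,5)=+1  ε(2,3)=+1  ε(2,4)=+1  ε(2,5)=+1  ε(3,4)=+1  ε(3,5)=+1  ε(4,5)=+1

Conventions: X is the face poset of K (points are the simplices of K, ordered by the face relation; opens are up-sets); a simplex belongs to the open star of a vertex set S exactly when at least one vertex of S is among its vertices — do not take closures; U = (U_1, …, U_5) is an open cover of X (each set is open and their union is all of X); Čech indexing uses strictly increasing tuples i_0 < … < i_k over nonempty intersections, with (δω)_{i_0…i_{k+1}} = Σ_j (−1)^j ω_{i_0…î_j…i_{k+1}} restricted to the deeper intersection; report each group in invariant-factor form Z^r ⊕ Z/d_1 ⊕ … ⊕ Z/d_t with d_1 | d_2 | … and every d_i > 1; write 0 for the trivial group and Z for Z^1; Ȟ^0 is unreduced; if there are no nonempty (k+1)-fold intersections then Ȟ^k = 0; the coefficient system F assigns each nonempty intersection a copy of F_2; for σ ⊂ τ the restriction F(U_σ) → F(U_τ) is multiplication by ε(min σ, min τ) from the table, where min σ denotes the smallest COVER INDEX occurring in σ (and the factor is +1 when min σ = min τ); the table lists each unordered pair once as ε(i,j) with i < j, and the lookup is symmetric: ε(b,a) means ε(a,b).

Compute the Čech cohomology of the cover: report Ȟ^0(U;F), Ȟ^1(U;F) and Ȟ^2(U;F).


Ȟ^0 ≅ Z/2 ⊕ Z/2 ⊕ Z/2, Ȟ^1 ≅ 0, Ȟ^2 ≅ 0

nonempty intersections:
  U1={{x6},{x1,x6},{x4,x6},{x1,x4,x6}} U2={{x2}} U3={{x1},{x1,x4},{x1,x6},{x1,x4,x6}} U4={{x3},{x4},{x6},{x1,x4},{x1,x6},{x4,x6},{x1,x4,x6}} U5={{x5}}
  U13={{x1,x6},{x1,x4,x6}} U14={{x6},{x1,x6},{x4,x6},{x1,x4,x6}} U34={{x1,x4},{x1,x6},{x1,x4,x6}}
  U134={{x1,x6},{x1,x4,x6}}
C dims 5,3,1; δ0: rk_F2 2; δ1: rk_F2 1
Ȟ^0: (5−2)−0=3 ⇒ Z/2 ⊕ Z/2 ⊕ Z/2
Ȟ^1: (3−1)−2=0 ⇒ 0
Ȟ^2: (1−0)−1=0 ⇒ 0
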